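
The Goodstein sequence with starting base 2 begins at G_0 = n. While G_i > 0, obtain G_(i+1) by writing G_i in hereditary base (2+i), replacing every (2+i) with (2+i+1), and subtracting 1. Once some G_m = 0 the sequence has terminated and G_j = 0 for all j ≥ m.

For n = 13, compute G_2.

(0) 13|_2 = 2^(2 + 1) + 2^2 + 1 ↦ 3^(3 + 1) + 3^3 + 1|_3 = 109 ⇒ 108
(1) 108|_3 = 3^(3 + 1) + 3^3 ↦ 4^(4 + 1) + 4^4|_4 = 1280 ⇒ 1279
(2) 1279|_4 = 4^(4 + 1) + 3·4^3 + 3·4^2 + 3·4 + 3 ↦ 5^(5 + 1) + 3·5^3 + 3·5^2 + 3·5 + 3|_5 = 16093 ⇒ 16092

1279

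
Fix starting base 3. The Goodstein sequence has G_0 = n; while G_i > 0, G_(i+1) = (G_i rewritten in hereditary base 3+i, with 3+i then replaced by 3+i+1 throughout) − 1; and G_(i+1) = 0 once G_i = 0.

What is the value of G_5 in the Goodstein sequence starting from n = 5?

3

[0] 5 ≡ 3 + 2 (base 3). Lift 4: 6. −1: 5.
[1] 5 ≡ 4 + 1 (base 4). Lift 5: 6. −1: 5.
[2] 5 ≡ 5 (base 5). Lift 6: 6. −1: 5.
[3] 5 ≡ 5 (base 6). Lift 7: 5. −1: 4.
[4] 4 ≡ 4 (base 7). Lift 8: 4. −1: 3.
[5] 3 ≡ 3 (base 8). Lift 9: 3. −1: 2.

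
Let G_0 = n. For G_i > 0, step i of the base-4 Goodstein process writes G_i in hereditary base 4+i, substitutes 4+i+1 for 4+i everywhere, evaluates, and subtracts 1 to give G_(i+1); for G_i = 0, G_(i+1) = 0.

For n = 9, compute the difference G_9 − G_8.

9 —HB4→ 2·4 + 1 —bump→ 2·5 + 1 = 11 —(−1)→ 10
10 —HB5→ 2·5 —bump→ 2·6 = 12 —(−1)→ 11
11 —HB6→ 6 + 5 —bump→ 7 + 5 = 12 —(−1)→ 11
11 —HB7→ 7 + 4 —bump→ 8 + 4 = 12 —(−1)→ 11
11 —HB8→ 8 + 3 —bump→ 9 + 3 = 12 —(−1)→ 11
11 —HB9→ 9 + 2 —bump→ 10 + 2 = 12 —(−1)→ 11
11 —HB10→ 10 + 1 —bump→ 11 + 1 = 12 —(−1)→ 11
11 —HB11→ 11 —bump→ 12 = 12 —(−1)→ 11
11 —HB12→ 11 —bump→ 11 = 11 —(−1)→ 10

-1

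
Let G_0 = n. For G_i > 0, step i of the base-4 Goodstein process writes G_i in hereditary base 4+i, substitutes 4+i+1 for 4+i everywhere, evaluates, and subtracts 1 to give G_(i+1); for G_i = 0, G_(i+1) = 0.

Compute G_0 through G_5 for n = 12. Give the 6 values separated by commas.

base 4: 12 = 3·4; at 5: 3·5 = 15; next = 14
base 5: 14 = 2·5 + 4; at 6: 2·6 + 4 = 16; next = 15
base 6: 15 = 2·6 + 3; at 7: 2·7 + 3 = 17; next = 16
base 7: 16 = 2·7 + 2; at 8: 2·8 + 2 = 18; next = 17
base 8: 17 = 2·8 + 1; at 9: 2·9 + 1 = 19; next = 18

12, 14, 15, 16, 17, 18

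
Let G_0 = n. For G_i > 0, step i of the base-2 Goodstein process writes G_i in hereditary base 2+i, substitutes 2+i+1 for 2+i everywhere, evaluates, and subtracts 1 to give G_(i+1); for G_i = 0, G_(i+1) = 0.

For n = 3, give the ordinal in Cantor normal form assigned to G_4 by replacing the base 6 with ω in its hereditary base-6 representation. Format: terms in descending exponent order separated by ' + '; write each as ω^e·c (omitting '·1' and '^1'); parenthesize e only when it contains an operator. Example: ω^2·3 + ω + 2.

1

[0] 3 ≡ 2 + 1 (base 2). Lift 3: 4. −1: 3.
[1] 3 ≡ 3 (base 3). Lift 4: 4. −1: 3.
[2] 3 ≡ 3 (base 4). Lift 5: 3. −1: 2.
[3] 2 ≡ 2 (base 5). Lift 6: 2. −1: 1.
[4] 1 ≡ 1 (base 6). Lift 7: 1. −1: 0.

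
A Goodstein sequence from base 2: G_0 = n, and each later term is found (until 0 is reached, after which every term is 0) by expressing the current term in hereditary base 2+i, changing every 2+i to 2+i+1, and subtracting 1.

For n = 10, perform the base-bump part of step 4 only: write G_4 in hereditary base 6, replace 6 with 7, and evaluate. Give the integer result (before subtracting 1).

4215755

G_0 = 10. HB_2(10) = 2^(2 + 1) + 2. Bump = 84. G_1 = 83.
G_1 = 83. HB_3(83) = 3^(3 + 1) + 2. Bump = 1026. G_2 = 1025.
G_2 = 1025. HB_4(1025) = 4^(4 + 1) + 1. Bump = 15626. G_3 = 15625.
G_3 = 15625. HB_5(15625) = 5^(5 + 1). Bump = 279936. G_4 = 279935.
G_4 = 279935. HB_6(279935) = 5·6^6 + 5·6^5 + 5·6^4 + 5·6^3 + 5·6^2 + 5·6 + 5. Bump = 4215755. G_5 = 4215754.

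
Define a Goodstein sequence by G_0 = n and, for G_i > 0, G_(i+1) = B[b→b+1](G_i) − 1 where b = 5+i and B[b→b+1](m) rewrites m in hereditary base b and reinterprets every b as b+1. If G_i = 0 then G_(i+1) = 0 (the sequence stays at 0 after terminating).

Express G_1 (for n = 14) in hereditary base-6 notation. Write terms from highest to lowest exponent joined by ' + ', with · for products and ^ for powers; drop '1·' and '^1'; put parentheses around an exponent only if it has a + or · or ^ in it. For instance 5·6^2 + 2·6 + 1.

G_0 = 14. HB_5(14) = 2·5 + 4. Bump = 16. G_1 = 15.
G_1 = 15. HB_6(15) = 2·6 + 3. Bump = 17. G_2 = 16.

2·6 + 3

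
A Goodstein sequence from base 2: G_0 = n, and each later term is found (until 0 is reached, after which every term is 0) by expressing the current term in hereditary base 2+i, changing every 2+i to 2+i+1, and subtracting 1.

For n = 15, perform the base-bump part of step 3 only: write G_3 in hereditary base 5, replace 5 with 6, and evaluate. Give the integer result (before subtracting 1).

326594

G_0=15  [base 2] 2^(2 + 1) + 2^2 + 2 + 1  →[2↦3]→  3^(3 + 1) + 3^3 + 3 + 1 = 112  −1 ⇒ G_1=111
G_1=111  [base 3] 3^(3 + 1) + 3^3 + 3  →[3↦4]→  4^(4 + 1) + 4^4 + 4 = 1284  −1 ⇒ G_2=1283
G_2=1283  [base 4] 4^(4 + 1) + 4^4 + 3  →[4↦5]→  5^(5 + 1) + 5^5 + 3 = 18753  −1 ⇒ G_3=18752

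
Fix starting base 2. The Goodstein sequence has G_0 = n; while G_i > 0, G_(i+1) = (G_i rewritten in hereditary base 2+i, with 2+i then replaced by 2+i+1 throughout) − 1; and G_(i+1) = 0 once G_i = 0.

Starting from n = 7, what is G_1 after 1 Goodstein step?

i=0: 7 = 2^2 + 2 + 1 (b=2); 2→3: 3^3 + 3 + 1 = 31; 31−1 = 30
i=1: 30 = 3^3 + 3 (b=3); 3→4: 4^4 + 4 = 260; 260−1 = 259

30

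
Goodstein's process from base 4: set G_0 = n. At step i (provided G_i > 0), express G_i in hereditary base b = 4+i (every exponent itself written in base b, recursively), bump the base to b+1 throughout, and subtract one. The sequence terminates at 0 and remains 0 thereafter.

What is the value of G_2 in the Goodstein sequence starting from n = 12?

15

step 0: 12 = 3·4; sub 5 for 4: 3·5; = 15; G_1 = 15−1 = 14
step 1: 14 = 2·5 + 4; sub 6 for 5: 2·6 + 4; = 16; G_2 = 16−1 = 15
step 2: 15 = 2·6 + 3; sub 7 for 6: 2·7 + 3; = 17; G_3 = 17−1 = 16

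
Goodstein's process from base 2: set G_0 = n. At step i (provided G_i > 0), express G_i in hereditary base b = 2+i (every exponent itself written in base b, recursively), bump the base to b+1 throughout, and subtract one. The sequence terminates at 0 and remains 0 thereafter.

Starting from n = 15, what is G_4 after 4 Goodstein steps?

i=0: 15 = 2^(2 + 1) + 2^2 + 2 + 1 (b=2); 2→3: 3^(3 + 1) + 3^3 + 3 + 1 = 112; 112−1 = 111
i=1: 111 = 3^(3 + 1) + 3^3 + 3 (b=3); 3→4: 4^(4 + 1) + 4^4 + 4 = 1284; 1284−1 = 1283
i=2: 1283 = 4^(4 + 1) + 4^4 + 3 (b=4); 4→5: 5^(5 + 1) + 5^5 + 3 = 18753; 18753−1 = 18752
i=3: 18752 = 5^(5 + 1) + 5^5 + 2 (b=5); 5→6: 6^(6 + 1) + 6^6 + 2 = 326594; 326594−1 = 326593
i=4: 326593 = 6^(6 + 1) + 6^6 + 1 (b=6); 6→7: 7^(7 + 1) + 7^7 + 1 = 6588345; 6588345−1 = 6588344

326593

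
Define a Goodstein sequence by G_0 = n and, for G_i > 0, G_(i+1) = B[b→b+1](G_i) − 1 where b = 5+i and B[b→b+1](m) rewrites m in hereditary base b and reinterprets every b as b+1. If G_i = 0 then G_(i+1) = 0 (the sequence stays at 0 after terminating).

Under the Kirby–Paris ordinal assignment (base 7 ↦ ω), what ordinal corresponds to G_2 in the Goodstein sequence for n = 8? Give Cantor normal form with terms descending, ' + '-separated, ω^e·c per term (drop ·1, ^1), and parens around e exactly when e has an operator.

ω + 1

G_0=8  [base 5] 5 + 3  →[5↦6]→  6 + 3 = 9  −1 ⇒ G_1=8
G_1=8  [base 6] 6 + 2  →[6↦7]→  7 + 2 = 9  −1 ⇒ G_2=8
G_2=8  [base 7] 7 + 1  →[7↦8]→  8 + 1 = 9  −1 ⇒ G_3=8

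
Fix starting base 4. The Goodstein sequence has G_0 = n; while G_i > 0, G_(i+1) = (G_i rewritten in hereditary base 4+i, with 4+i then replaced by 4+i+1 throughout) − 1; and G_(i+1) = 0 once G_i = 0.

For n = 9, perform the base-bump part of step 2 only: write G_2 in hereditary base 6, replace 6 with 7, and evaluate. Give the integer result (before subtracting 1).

G_0=9  [base 4] 2·4 + 1  →[4↦5]→  2·5 + 1 = 11  −1 ⇒ G_1=10
G_1=10  [base 5] 2·5  →[5↦6]→  2·6 = 12  −1 ⇒ G_2=11

12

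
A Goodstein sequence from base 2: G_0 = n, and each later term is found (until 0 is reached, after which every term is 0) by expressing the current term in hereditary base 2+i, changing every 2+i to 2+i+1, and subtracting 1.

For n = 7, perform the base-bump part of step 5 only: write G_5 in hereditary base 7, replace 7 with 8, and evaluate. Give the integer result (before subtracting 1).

16777216

7 —HB2→ 2^2 + 2 + 1 —bump→ 3^3 + 3 + 1 = 31 —(−1)→ 30
30 —HB3→ 3^3 + 3 —bump→ 4^4 + 4 = 260 —(−1)→ 259
259 —HB4→ 4^4 + 3 —bump→ 5^5 + 3 = 3128 —(−1)→ 3127
3127 —HB5→ 5^5 + 2 —bump→ 6^6 + 2 = 46658 —(−1)→ 46657
46657 —HB6→ 6^6 + 1 —bump→ 7^7 + 1 = 823544 —(−1)→ 823543
823543 —HB7→ 7^7 —bump→ 8^8 = 16777216 —(−1)→ 16777215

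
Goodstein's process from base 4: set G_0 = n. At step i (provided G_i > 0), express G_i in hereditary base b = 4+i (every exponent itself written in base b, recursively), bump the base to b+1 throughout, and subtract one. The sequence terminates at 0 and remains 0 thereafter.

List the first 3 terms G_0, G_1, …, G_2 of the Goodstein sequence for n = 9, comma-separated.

9, 10, 11

i=0: 9 = 2·4 + 1 (b=4); 4→5: 2·5 + 1 = 11; 11−1 = 10
i=1: 10 = 2·5 (b=5); 5→6: 2·6 = 12; 12−1 = 11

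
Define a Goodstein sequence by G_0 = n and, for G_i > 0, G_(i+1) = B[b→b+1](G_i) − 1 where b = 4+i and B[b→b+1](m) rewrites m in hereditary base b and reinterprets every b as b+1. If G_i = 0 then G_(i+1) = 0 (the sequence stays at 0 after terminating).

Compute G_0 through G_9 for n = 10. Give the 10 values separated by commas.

10 —HB4→ 2·4 + 2 —bump→ 2·5 + 2 = 12 —(−1)→ 11
11 —HB5→ 2·5 + 1 —bump→ 2·6 + 1 = 13 —(−1)→ 12
12 —HB6→ 2·6 —bump→ 2·7 = 14 —(−1)→ 13
13 —HB7→ 7 + 6 —bump→ 8 + 6 = 14 —(−1)→ 13
13 —HB8→ 8 + 5 —bump→ 9 + 5 = 14 —(−1)→ 13
13 —HB9→ 9 + 4 —bump→ 10 + 4 = 14 —(−1)→ 13
13 —HB10→ 10 + 3 —bump→ 11 + 3 = 14 —(−1)→ 13
13 —HB11→ 11 + 2 —bump→ 12 + 2 = 14 —(−1)→ 13
13 —HB12→ 12 + 1 —bump→ 13 + 1 = 14 —(−1)→ 13

10, 11, 12, 13, 13, 13, 13, 13, 13, 13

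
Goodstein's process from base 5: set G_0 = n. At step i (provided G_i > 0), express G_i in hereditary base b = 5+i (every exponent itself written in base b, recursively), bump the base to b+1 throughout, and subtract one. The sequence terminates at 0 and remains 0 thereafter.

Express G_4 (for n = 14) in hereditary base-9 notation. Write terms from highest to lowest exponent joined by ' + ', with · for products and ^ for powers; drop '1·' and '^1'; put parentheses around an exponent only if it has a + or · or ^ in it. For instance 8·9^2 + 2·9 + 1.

G_0=14  [base 5] 2·5 + 4  →[5↦6]→  2·6 + 4 = 16  −1 ⇒ G_1=15
G_1=15  [base 6] 2·6 + 3  →[6↦7]→  2·7 + 3 = 17  −1 ⇒ G_2=16
G_2=16  [base 7] 2·7 + 2  →[7↦8]→  2·8 + 2 = 18  −1 ⇒ G_3=17
G_3=17  [base 8] 2·8 + 1  →[8↦9]→  2·9 + 1 = 19  −1 ⇒ G_4=18
G_4=18  [base 9] 2·9  →[9↦10]→  2·10 = 20  −1 ⇒ G_5=19

2·9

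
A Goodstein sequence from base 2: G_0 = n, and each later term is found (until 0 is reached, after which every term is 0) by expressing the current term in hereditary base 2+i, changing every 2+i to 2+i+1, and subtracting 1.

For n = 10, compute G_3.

15625

[0] 10 ≡ 2^(2 + 1) + 2 (base 2). Lift 3: 84. −1: 83.
[1] 83 ≡ 3^(3 + 1) + 2 (base 3). Lift 4: 1026. −1: 1025.
[2] 1025 ≡ 4^(4 + 1) + 1 (base 4). Lift 5: 15626. −1: 15625.
[3] 15625 ≡ 5^(5 + 1) (base 5). Lift 6: 279936. −1: 279935.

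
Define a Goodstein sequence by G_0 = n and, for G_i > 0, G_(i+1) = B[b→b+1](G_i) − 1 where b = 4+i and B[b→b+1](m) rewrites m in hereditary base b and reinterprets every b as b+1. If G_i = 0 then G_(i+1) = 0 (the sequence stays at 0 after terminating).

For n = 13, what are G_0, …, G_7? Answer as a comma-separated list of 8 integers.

13, 15, 17, 18, 19, 20, 21, 22

[0] 13 ≡ 3·4 + 1 (base 4). Lift 5: 16. −1: 15.
[1] 15 ≡ 3·5 (base 5). Lift 6: 18. −1: 17.
[2] 17 ≡ 2·6 + 5 (base 6). Lift 7: 19. −1: 18.
[3] 18 ≡ 2·7 + 4 (base 7). Lift 8: 20. −1: 19.
[4] 19 ≡ 2·8 + 3 (base 8). Lift 9: 21. −1: 20.
[5] 20 ≡ 2·9 + 2 (base 9). Lift 10: 22. −1: 21.
[6] 21 ≡ 2·10 + 1 (base 10). Lift 11: 23. −1: 22.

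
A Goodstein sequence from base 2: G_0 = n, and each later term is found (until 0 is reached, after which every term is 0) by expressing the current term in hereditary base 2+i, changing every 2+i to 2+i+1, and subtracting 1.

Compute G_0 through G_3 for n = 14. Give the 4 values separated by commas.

G_0=14  [base 2] 2^(2 + 1) + 2^2 + 2  →[2↦3]→  3^(3 + 1) + 3^3 + 3 = 111  −1 ⇒ G_1=110
G_1=110  [base 3] 3^(3 + 1) + 3^3 + 2  →[3↦4]→  4^(4 + 1) + 4^4 + 2 = 1282  −1 ⇒ G_2=1281
G_2=1281  [base 4] 4^(4 + 1) + 4^4 + 1  →[4↦5]→  5^(5 + 1) + 5^5 + 1 = 18751  −1 ⇒ G_3=18750

14, 110, 1281, 18750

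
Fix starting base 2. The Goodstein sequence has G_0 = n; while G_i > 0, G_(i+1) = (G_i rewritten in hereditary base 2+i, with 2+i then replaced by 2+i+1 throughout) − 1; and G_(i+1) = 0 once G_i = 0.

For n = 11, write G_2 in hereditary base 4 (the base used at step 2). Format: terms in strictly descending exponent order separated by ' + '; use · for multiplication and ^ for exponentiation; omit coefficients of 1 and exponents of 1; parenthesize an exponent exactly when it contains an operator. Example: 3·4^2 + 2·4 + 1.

4^(4 + 1) + 3

G_0 = 11. HB_2(11) = 2^(2 + 1) + 2 + 1. Bump = 85. G_1 = 84.
G_1 = 84. HB_3(84) = 3^(3 + 1) + 3. Bump = 1028. G_2 = 1027.
G_2 = 1027. HB_4(1027) = 4^(4 + 1) + 3. Bump = 15628. G_3 = 15627.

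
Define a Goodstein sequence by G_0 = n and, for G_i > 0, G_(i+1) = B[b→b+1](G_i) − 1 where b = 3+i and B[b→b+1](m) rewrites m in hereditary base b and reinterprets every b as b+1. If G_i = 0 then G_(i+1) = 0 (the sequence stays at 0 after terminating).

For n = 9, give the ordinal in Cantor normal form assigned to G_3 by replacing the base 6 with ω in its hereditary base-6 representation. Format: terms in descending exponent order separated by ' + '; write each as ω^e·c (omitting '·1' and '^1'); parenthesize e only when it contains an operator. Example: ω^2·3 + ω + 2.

G_0=9  [base 3] 3^2  →[3↦4]→  4^2 = 16  −1 ⇒ G_1=15
G_1=15  [base 4] 3·4 + 3  →[4↦5]→  3·5 + 3 = 18  −1 ⇒ G_2=17
G_2=17  [base 5] 3·5 + 2  →[5↦6]→  3·6 + 2 = 20  −1 ⇒ G_3=19
G_3=19  [base 6] 3·6 + 1  →[6↦7]→  3·7 + 1 = 22  −1 ⇒ G_4=21

ω·3 + 1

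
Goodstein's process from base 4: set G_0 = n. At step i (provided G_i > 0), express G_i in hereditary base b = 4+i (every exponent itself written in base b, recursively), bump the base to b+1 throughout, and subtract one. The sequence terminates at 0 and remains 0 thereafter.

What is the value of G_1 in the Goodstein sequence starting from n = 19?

27

G_0 = 19. HB_4(19) = 4^2 + 3. Bump = 28. G_1 = 27.
G_1 = 27. HB_5(27) = 5^2 + 2. Bump = 38. G_2 = 37.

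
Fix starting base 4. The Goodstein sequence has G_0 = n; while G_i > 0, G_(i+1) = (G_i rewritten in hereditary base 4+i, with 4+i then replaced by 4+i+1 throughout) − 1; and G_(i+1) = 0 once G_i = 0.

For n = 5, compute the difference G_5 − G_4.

[0] 5 ≡ 4 + 1 (base 4). Lift 5: 6. −1: 5.
[1] 5 ≡ 5 (base 5). Lift 6: 6. −1: 5.
[2] 5 ≡ 5 (base 6). Lift 7: 5. −1: 4.
[3] 4 ≡ 4 (base 7). Lift 8: 4. −1: 3.
[4] 3 ≡ 3 (base 8). Lift 9: 3. −1: 2.

-1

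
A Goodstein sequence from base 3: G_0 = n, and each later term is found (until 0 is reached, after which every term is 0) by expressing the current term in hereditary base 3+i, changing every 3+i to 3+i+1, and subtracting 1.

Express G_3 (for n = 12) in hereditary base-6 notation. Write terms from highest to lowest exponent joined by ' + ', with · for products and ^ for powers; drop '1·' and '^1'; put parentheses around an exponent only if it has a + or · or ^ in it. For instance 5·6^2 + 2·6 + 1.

6^2 + 1

[0] 12 ≡ 3^2 + 3 (base 3). Lift 4: 20. −1: 19.
[1] 19 ≡ 4^2 + 3 (base 4). Lift 5: 28. −1: 27.
[2] 27 ≡ 5^2 + 2 (base 5). Lift 6: 38. −1: 37.
[3] 37 ≡ 6^2 + 1 (base 6). Lift 7: 50. −1: 49.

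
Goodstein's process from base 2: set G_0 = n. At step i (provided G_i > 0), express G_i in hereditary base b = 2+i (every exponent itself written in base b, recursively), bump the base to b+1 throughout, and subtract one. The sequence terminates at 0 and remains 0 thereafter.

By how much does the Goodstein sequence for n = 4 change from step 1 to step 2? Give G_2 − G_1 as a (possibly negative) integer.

15

base 2: 4 = 2^2; at 3: 3^3 = 27; next = 26
base 3: 26 = 2·3^2 + 2·3 + 2; at 4: 2·4^2 + 2·4 + 2 = 42; next = 41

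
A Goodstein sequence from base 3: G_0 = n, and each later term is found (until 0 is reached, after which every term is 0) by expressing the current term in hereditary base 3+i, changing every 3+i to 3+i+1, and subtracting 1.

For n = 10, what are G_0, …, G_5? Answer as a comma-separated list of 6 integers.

10, 16, 24, 27, 30, 33

(0) 10|_3 = 3^2 + 1 ↦ 4^2 + 1|_4 = 17 ⇒ 16
(1) 16|_4 = 4^2 ↦ 5^2|_5 = 25 ⇒ 24
(2) 24|_5 = 4·5 + 4 ↦ 4·6 + 4|_6 = 28 ⇒ 27
(3) 27|_6 = 4·6 + 3 ↦ 4·7 + 3|_7 = 31 ⇒ 30
(4) 30|_7 = 4·7 + 2 ↦ 4·8 + 2|_8 = 34 ⇒ 33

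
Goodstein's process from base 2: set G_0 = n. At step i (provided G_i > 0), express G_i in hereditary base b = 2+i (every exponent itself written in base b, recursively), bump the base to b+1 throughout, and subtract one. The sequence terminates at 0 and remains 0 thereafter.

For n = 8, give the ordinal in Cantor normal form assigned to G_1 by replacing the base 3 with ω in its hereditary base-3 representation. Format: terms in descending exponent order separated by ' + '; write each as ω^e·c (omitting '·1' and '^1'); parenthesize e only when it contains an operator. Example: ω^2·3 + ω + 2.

step 0: 8 = 2^(2 + 1); sub 3 for 2: 3^(3 + 1); = 81; G_1 = 81−1 = 80
step 1: 80 = 2·3^3 + 2·3^2 + 2·3 + 2; sub 4 for 3: 2·4^4 + 2·4^2 + 2·4 + 2; = 554; G_2 = 554−1 = 553

ω^ω·2 + ω^2·2 + ω·2 + 2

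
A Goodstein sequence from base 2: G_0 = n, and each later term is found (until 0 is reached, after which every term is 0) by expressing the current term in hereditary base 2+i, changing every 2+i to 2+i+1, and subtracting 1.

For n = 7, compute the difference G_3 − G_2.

base 2: 7 = 2^2 + 2 + 1; at 3: 3^3 + 3 + 1 = 31; next = 30
base 3: 30 = 3^3 + 3; at 4: 4^4 + 4 = 260; next = 259
base 4: 259 = 4^4 + 3; at 5: 5^5 + 3 = 3128; next = 3127

2868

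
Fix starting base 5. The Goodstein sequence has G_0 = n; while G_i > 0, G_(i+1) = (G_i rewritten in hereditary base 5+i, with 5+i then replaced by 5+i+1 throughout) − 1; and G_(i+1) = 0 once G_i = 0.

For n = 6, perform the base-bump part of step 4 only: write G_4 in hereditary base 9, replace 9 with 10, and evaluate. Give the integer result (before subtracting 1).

4

(0) 6|_5 = 5 + 1 ↦ 6 + 1|_6 = 7 ⇒ 6
(1) 6|_6 = 6 ↦ 7|_7 = 7 ⇒ 6
(2) 6|_7 = 6 ↦ 6|_8 = 6 ⇒ 5
(3) 5|_8 = 5 ↦ 5|_9 = 5 ⇒ 4
(4) 4|_9 = 4 ↦ 4|_10 = 4 ⇒ 3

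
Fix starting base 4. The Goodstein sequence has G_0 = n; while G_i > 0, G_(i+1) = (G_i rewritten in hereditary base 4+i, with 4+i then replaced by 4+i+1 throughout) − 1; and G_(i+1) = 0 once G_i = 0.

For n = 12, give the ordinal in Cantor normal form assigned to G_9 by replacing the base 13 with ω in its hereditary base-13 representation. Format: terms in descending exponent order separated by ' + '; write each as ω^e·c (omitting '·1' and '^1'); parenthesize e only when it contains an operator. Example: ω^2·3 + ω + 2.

ω + 6

[0] 12 ≡ 3·4 (base 4). Lift 5: 15. −1: 14.
[1] 14 ≡ 2·5 + 4 (base 5). Lift 6: 16. −1: 15.
[2] 15 ≡ 2·6 + 3 (base 6). Lift 7: 17. −1: 16.
[3] 16 ≡ 2·7 + 2 (base 7). Lift 8: 18. −1: 17.
[4] 17 ≡ 2·8 + 1 (base 8). Lift 9: 19. −1: 18.
[5] 18 ≡ 2·9 (base 9). Lift 10: 20. −1: 19.
[6] 19 ≡ 10 + 9 (base 10). Lift 11: 20. −1: 19.
[7] 19 ≡ 11 + 8 (base 11). Lift 12: 20. −1: 19.
[8] 19 ≡ 12 + 7 (base 12). Lift 13: 20. −1: 19.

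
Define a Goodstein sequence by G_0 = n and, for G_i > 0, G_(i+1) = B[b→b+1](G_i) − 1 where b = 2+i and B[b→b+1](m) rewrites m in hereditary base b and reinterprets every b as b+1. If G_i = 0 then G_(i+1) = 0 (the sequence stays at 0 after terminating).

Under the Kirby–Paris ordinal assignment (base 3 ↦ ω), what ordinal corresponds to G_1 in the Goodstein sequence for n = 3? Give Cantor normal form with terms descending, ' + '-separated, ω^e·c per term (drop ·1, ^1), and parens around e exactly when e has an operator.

ω

step 0: 3 = 2 + 1; sub 3 for 2: 3 + 1; = 4; G_1 = 4−1 = 3
step 1: 3 = 3; sub 4 for 3: 4; = 4; G_2 = 4−1 = 3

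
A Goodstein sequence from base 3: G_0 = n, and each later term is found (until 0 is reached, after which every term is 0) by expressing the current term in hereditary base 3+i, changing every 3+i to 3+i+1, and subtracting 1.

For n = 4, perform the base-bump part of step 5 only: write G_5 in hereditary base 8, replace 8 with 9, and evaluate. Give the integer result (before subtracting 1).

1

G_0=4  [base 3] 3 + 1  →[3↦4]→  4 + 1 = 5  −1 ⇒ G_1=4
G_1=4  [base 4] 4  →[4↦5]→  5 = 5  −1 ⇒ G_2=4
G_2=4  [base 5] 4  →[5↦6]→  4 = 4  −1 ⇒ G_3=3
G_3=3  [base 6] 3  →[6↦7]→  3 = 3  −1 ⇒ G_4=2
G_4=2  [base 7] 2  →[7↦8]→  2 = 2  −1 ⇒ G_5=1
G_5=1  [base 8] 1  →[8↦9]→  1 = 1  −1 ⇒ G_6=0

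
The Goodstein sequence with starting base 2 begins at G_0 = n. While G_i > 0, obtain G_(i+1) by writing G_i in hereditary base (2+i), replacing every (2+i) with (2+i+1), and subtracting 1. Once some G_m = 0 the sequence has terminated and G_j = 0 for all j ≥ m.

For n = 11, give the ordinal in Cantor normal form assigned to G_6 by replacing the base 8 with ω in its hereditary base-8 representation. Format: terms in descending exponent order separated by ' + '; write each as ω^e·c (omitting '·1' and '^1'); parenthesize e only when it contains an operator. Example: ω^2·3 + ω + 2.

G_0 = 11. HB_2(11) = 2^(2 + 1) + 2 + 1. Bump = 85. G_1 = 84.
G_1 = 84. HB_3(84) = 3^(3 + 1) + 3. Bump = 1028. G_2 = 1027.
G_2 = 1027. HB_4(1027) = 4^(4 + 1) + 3. Bump = 15628. G_3 = 15627.
G_3 = 15627. HB_5(15627) = 5^(5 + 1) + 2. Bump = 279938. G_4 = 279937.
G_4 = 279937. HB_6(279937) = 6^(6 + 1) + 1. Bump = 5764802. G_5 = 5764801.
G_5 = 5764801. HB_7(5764801) = 7^(7 + 1). Bump = 134217728. G_6 = 134217727.
G_6 = 134217727. HB_8(134217727) = 7·8^8 + 7·8^7 + 7·8^6 + 7·8^5 + 7·8^4 + 7·8^3 + 7·8^2 + 7·8 + 7. Bump = 2749609303. G_7 = 2749609302.

ω^ω·7 + ω^7·7 + ω^6·7 + ω^5·7 + ω^4·7 + ω^3·7 + ω^2·7 + ω·7 + 7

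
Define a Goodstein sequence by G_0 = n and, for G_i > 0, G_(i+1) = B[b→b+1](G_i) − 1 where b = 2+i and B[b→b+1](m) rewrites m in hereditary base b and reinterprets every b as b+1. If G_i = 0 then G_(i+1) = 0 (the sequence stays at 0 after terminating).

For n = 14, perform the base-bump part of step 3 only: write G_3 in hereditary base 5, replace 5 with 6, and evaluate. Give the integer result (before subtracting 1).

326592

G_0 = 14. HB_2(14) = 2^(2 + 1) + 2^2 + 2. Bump = 111. G_1 = 110.
G_1 = 110. HB_3(110) = 3^(3 + 1) + 3^3 + 2. Bump = 1282. G_2 = 1281.
G_2 = 1281. HB_4(1281) = 4^(4 + 1) + 4^4 + 1. Bump = 18751. G_3 = 18750.
G_3 = 18750. HB_5(18750) = 5^(5 + 1) + 5^5. Bump = 326592. G_4 = 326591.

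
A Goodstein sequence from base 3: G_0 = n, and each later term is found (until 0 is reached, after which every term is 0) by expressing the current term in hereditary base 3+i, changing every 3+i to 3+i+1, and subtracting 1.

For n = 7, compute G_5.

G_0=7  [base 3] 2·3 + 1  →[3↦4]→  2·4 + 1 = 9  −1 ⇒ G_1=8
G_1=8  [base 4] 2·4  →[4↦5]→  2·5 = 10  −1 ⇒ G_2=9
G_2=9  [base 5] 5 + 4  →[5↦6]→  6 + 4 = 10  −1 ⇒ G_3=9
G_3=9  [base 6] 6 + 3  →[6↦7]→  7 + 3 = 10  −1 ⇒ G_4=9
G_4=9  [base 7] 7 + 2  →[7↦8]→  8 + 2 = 10  −1 ⇒ G_5=9
G_5=9  [base 8] 8 + 1  →[8↦9]→  9 + 1 = 10  −1 ⇒ G_6=9

9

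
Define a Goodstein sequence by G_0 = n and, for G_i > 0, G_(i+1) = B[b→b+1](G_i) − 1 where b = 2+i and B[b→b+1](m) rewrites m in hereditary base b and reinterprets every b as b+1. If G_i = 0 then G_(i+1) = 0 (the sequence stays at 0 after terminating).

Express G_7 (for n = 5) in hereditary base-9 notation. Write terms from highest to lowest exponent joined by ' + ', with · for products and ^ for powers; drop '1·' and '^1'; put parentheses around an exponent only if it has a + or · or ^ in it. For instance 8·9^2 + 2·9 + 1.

3·9^3 + 3·9^2 + 2·9 + 6

G_0=5  [base 2] 2^2 + 1  →[2↦3]→  3^3 + 1 = 28  −1 ⇒ G_1=27
G_1=27  [base 3] 3^3  →[3↦4]→  4^4 = 256  −1 ⇒ G_2=255
G_2=255  [base 4] 3·4^3 + 3·4^2 + 3·4 + 3  →[4↦5]→  3·5^3 + 3·5^2 + 3·5 + 3 = 468  −1 ⇒ G_3=467
G_3=467  [base 5] 3·5^3 + 3·5^2 + 3·5 + 2  →[5↦6]→  3·6^3 + 3·6^2 + 3·6 + 2 = 776  −1 ⇒ G_4=775
G_4=775  [base 6] 3·6^3 + 3·6^2 + 3·6 + 1  →[6↦7]→  3·7^3 + 3·7^2 + 3·7 + 1 = 1198  −1 ⇒ G_5=1197
G_5=1197  [base 7] 3·7^3 + 3·7^2 + 3·7  →[7↦8]→  3·8^3 + 3·8^2 + 3·8 = 1752  −1 ⇒ G_6=1751
G_6=1751  [base 8] 3·8^3 + 3·8^2 + 2·8 + 7  →[8↦9]→  3·9^3 + 3·9^2 + 2·9 + 7 = 2455  −1 ⇒ G_7=2454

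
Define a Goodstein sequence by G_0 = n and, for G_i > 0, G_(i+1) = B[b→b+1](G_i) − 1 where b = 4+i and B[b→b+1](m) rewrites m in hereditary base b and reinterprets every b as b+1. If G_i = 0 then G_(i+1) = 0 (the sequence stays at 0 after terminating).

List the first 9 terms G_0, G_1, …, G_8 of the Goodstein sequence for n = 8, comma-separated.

step 0: 8 = 2·4; sub 5 for 4: 2·5; = 10; G_1 = 10−1 = 9
step 1: 9 = 5 + 4; sub 6 for 5: 6 + 4; = 10; G_2 = 10−1 = 9
step 2: 9 = 6 + 3; sub 7 for 6: 7 + 3; = 10; G_3 = 10−1 = 9
step 3: 9 = 7 + 2; sub 8 for 7: 8 + 2; = 10; G_4 = 10−1 = 9
step 4: 9 = 8 + 1; sub 9 for 8: 9 + 1; = 10; G_5 = 10−1 = 9
step 5: 9 = 9; sub 10 for 9: 10; = 10; G_6 = 10−1 = 9
step 6: 9 = 9; sub 11 for 10: 9; = 9; G_7 = 9−1 = 8
step 7: 8 = 8; sub 12 for 11: 8; = 8; G_8 = 8−1 = 7

8, 9, 9, 9, 9, 9, 9, 8, 7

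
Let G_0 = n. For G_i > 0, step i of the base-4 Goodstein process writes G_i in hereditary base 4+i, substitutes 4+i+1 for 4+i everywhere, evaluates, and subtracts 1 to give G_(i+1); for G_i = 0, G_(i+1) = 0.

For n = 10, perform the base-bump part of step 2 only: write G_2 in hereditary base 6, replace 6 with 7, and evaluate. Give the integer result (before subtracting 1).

14

10 —HB4→ 2·4 + 2 —bump→ 2·5 + 2 = 12 —(−1)→ 11
11 —HB5→ 2·5 + 1 —bump→ 2·6 + 1 = 13 —(−1)→ 12
12 —HB6→ 2·6 —bump→ 2·7 = 14 —(−1)→ 13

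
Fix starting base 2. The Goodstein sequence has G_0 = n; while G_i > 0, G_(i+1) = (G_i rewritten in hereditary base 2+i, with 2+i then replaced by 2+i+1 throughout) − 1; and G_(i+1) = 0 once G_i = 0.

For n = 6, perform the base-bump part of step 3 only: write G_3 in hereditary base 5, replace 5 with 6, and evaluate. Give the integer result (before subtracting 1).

46656

i=0: 6 = 2^2 + 2 (b=2); 2→3: 3^3 + 3 = 30; 30−1 = 29
i=1: 29 = 3^3 + 2 (b=3); 3→4: 4^4 + 2 = 258; 258−1 = 257
i=2: 257 = 4^4 + 1 (b=4); 4→5: 5^5 + 1 = 3126; 3126−1 = 3125
i=3: 3125 = 5^5 (b=5); 5→6: 6^6 = 46656; 46656−1 = 46655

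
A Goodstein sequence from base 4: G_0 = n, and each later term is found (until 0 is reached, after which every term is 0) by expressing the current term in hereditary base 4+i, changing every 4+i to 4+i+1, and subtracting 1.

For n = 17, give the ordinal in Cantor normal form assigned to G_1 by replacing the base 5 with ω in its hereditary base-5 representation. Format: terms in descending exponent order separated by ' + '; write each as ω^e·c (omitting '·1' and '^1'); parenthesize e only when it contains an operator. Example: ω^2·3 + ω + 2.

ω^2

(0) 17|_4 = 4^2 + 1 ↦ 5^2 + 1|_5 = 26 ⇒ 25
(1) 25|_5 = 5^2 ↦ 6^2|_6 = 36 ⇒ 35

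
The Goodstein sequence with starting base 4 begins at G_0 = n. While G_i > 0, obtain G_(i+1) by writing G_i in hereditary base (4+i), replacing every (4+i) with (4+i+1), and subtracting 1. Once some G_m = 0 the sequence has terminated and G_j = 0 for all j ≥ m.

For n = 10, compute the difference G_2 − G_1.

(0) 10|_4 = 2·4 + 2 ↦ 2·5 + 2|_5 = 12 ⇒ 11
(1) 11|_5 = 2·5 + 1 ↦ 2·6 + 1|_6 = 13 ⇒ 12

1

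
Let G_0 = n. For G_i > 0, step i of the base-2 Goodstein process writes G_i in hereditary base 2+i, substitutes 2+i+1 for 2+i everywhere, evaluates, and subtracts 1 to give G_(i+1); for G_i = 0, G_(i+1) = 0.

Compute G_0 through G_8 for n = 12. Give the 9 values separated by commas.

(0) 12|_2 = 2^(2 + 1) + 2^2 ↦ 3^(3 + 1) + 3^3|_3 = 108 ⇒ 107
(1) 107|_3 = 3^(3 + 1) + 2·3^2 + 2·3 + 2 ↦ 4^(4 + 1) + 2·4^2 + 2·4 + 2|_4 = 1066 ⇒ 1065
(2) 1065|_4 = 4^(4 + 1) + 2·4^2 + 2·4 + 1 ↦ 5^(5 + 1) + 2·5^2 + 2·5 + 1|_5 = 15686 ⇒ 15685
(3) 15685|_5 = 5^(5 + 1) + 2·5^2 + 2·5 ↦ 6^(6 + 1) + 2·6^2 + 2·6|_6 = 280020 ⇒ 280019
(4) 280019|_6 = 6^(6 + 1) + 2·6^2 + 6 + 5 ↦ 7^(7 + 1) + 2·7^2 + 7 + 5|_7 = 5764911 ⇒ 5764910
(5) 5764910|_7 = 7^(7 + 1) + 2·7^2 + 7 + 4 ↦ 8^(8 + 1) + 2·8^2 + 8 + 4|_8 = 134217868 ⇒ 134217867
(6) 134217867|_8 = 8^(8 + 1) + 2·8^2 + 8 + 3 ↦ 9^(9 + 1) + 2·9^2 + 9 + 3|_9 = 3486784575 ⇒ 3486784574
(7) 3486784574|_9 = 9^(9 + 1) + 2·9^2 + 9 + 2 ↦ 10^(10 + 1) + 2·10^2 + 10 + 2|_10 = 100000000212 ⇒ 100000000211

12, 107, 1065, 15685, 280019, 5764910, 134217867, 3486784574, 100000000211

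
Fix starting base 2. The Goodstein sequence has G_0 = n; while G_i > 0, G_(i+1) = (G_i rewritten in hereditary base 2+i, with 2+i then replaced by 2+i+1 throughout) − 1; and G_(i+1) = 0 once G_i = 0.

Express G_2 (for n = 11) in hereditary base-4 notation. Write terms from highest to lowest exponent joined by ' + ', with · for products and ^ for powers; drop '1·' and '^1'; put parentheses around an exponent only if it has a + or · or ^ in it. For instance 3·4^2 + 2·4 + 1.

step 0: 11 = 2^(2 + 1) + 2 + 1; sub 3 for 2: 3^(3 + 1) + 3 + 1; = 85; G_1 = 85−1 = 84
step 1: 84 = 3^(3 + 1) + 3; sub 4 for 3: 4^(4 + 1) + 4; = 1028; G_2 = 1028−1 = 1027
step 2: 1027 = 4^(4 + 1) + 3; sub 5 for 4: 5^(5 + 1) + 3; = 15628; G_3 = 15628−1 = 15627

4^(4 + 1) + 3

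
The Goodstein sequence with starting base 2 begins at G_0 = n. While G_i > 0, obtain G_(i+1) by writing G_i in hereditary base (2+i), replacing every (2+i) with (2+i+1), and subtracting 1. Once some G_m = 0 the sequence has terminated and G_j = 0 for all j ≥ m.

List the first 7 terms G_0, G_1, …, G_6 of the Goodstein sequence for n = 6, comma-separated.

6 —HB2→ 2^2 + 2 —bump→ 3^3 + 3 = 30 —(−1)→ 29
29 —HB3→ 3^3 + 2 —bump→ 4^4 + 2 = 258 —(−1)→ 257
257 —HB4→ 4^4 + 1 —bump→ 5^5 + 1 = 3126 —(−1)→ 3125
3125 —HB5→ 5^5 —bump→ 6^6 = 46656 —(−1)→ 46655
46655 —HB6→ 5·6^5 + 5·6^4 + 5·6^3 + 5·6^2 + 5·6 + 5 —bump→ 5·7^5 + 5·7^4 + 5·7^3 + 5·7^2 + 5·7 + 5 = 98040 —(−1)→ 98039
98039 —HB7→ 5·7^5 + 5·7^4 + 5·7^3 + 5·7^2 + 5·7 + 4 —bump→ 5·8^5 + 5·8^4 + 5·8^3 + 5·8^2 + 5·8 + 4 = 187244 —(−1)→ 187243

6, 29, 257, 3125, 46655, 98039, 187243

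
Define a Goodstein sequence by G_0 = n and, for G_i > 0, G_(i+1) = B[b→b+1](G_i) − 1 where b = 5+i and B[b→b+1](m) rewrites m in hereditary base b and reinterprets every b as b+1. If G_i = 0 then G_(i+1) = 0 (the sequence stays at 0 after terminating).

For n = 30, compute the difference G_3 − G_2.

G_0=30  [base 5] 5^2 + 5  →[5↦6]→  6^2 + 6 = 42  −1 ⇒ G_1=41
G_1=41  [base 6] 6^2 + 5  →[6↦7]→  7^2 + 5 = 54  −1 ⇒ G_2=53
G_2=53  [base 7] 7^2 + 4  →[7↦8]→  8^2 + 4 = 68  −1 ⇒ G_3=67

14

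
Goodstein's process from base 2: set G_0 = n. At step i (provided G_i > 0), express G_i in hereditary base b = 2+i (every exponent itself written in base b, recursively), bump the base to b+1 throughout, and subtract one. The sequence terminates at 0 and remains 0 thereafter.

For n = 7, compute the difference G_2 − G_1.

G_0 = 7. HB_2(7) = 2^2 + 2 + 1. Bump = 31. G_1 = 30.
G_1 = 30. HB_3(30) = 3^3 + 3. Bump = 260. G_2 = 259.

229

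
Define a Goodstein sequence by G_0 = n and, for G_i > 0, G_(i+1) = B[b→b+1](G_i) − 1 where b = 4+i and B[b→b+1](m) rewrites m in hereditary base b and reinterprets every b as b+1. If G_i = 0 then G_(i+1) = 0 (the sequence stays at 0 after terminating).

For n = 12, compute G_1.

G_0 = 12. HB_4(12) = 3·4. Bump = 15. G_1 = 14.
G_1 = 14. HB_5(14) = 2·5 + 4. Bump = 16. G_2 = 15.

14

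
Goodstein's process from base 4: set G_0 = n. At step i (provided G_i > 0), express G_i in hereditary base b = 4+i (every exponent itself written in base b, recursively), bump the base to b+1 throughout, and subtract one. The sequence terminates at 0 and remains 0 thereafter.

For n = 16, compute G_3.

G_0 = 16. HB_4(16) = 4^2. Bump = 25. G_1 = 24.
G_1 = 24. HB_5(24) = 4·5 + 4. Bump = 28. G_2 = 27.
G_2 = 27. HB_6(27) = 4·6 + 3. Bump = 31. G_3 = 30.
G_3 = 30. HB_7(30) = 4·7 + 2. Bump = 34. G_4 = 33.

30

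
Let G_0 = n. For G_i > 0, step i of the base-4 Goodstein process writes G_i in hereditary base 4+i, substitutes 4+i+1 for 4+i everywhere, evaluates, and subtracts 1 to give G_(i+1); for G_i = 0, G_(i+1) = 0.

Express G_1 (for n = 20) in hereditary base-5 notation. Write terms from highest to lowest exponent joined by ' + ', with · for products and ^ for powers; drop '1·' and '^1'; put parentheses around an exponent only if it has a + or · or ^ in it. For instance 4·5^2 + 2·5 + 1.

step 0: 20 = 4^2 + 4; sub 5 for 4: 5^2 + 5; = 30; G_1 = 30−1 = 29
step 1: 29 = 5^2 + 4; sub 6 for 5: 6^2 + 4; = 40; G_2 = 40−1 = 39

5^2 + 4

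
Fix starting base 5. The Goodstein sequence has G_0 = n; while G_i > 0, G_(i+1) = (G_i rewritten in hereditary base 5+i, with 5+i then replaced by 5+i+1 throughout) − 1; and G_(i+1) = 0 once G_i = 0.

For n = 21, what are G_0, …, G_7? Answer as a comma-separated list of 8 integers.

step 0: 21 = 4·5 + 1; sub 6 for 5: 4·6 + 1; = 25; G_1 = 25−1 = 24
step 1: 24 = 4·6; sub 7 for 6: 4·7; = 28; G_2 = 28−1 = 27
step 2: 27 = 3·7 + 6; sub 8 for 7: 3·8 + 6; = 30; G_3 = 30−1 = 29
step 3: 29 = 3·8 + 5; sub 9 for 8: 3·9 + 5; = 32; G_4 = 32−1 = 31
step 4: 31 = 3·9 + 4; sub 10 for 9: 3·10 + 4; = 34; G_5 = 34−1 = 33
step 5: 33 = 3·10 + 3; sub 11 for 10: 3·11 + 3; = 36; G_6 = 36−1 = 35
step 6: 35 = 3·11 + 2; sub 12 for 11: 3·12 + 2; = 38; G_7 = 38−1 = 37

21, 24, 27, 29, 31, 33, 35, 37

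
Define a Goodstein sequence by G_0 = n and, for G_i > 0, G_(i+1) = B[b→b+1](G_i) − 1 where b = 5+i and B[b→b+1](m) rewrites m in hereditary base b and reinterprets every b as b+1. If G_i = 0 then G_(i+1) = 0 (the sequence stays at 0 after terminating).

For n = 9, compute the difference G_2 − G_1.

0

(0) 9|_5 = 5 + 4 ↦ 6 + 4|_6 = 10 ⇒ 9
(1) 9|_6 = 6 + 3 ↦ 7 + 3|_7 = 10 ⇒ 9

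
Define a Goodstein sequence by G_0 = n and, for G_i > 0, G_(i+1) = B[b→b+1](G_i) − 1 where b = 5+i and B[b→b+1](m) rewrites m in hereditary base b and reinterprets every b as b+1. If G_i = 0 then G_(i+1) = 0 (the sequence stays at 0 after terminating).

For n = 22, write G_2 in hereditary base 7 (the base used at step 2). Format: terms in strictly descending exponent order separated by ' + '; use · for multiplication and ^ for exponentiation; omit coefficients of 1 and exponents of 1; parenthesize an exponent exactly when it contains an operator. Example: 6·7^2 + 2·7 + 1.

4·7

step 0: 22 = 4·5 + 2; sub 6 for 5: 4·6 + 2; = 26; G_1 = 26−1 = 25
step 1: 25 = 4·6 + 1; sub 7 for 6: 4·7 + 1; = 29; G_2 = 29−1 = 28
step 2: 28 = 4·7; sub 8 for 7: 4·8; = 32; G_3 = 32−1 = 31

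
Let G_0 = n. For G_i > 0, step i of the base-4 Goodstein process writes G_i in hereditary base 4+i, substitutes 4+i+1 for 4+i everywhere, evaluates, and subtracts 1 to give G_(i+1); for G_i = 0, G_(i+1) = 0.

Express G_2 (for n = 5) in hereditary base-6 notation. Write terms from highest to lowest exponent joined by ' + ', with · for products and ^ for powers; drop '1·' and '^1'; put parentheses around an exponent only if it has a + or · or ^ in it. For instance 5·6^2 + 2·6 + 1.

5

G_0 = 5. HB_4(5) = 4 + 1. Bump = 6. G_1 = 5.
G_1 = 5. HB_5(5) = 5. Bump = 6. G_2 = 5.
G_2 = 5. HB_6(5) = 5. Bump = 5. G_3 = 4.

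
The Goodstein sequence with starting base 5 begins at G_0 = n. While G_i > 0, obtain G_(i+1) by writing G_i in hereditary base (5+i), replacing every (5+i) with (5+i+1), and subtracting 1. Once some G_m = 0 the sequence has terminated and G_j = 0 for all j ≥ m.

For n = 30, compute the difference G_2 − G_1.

12

30 —HB5→ 5^2 + 5 —bump→ 6^2 + 6 = 42 —(−1)→ 41
41 —HB6→ 6^2 + 5 —bump→ 7^2 + 5 = 54 —(−1)→ 53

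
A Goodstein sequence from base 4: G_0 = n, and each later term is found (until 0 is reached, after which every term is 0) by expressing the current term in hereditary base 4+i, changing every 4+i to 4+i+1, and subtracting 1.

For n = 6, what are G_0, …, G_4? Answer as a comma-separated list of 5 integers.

step 0: 6 = 4 + 2; sub 5 for 4: 5 + 2; = 7; G_1 = 7−1 = 6
step 1: 6 = 5 + 1; sub 6 for 5: 6 + 1; = 7; G_2 = 7−1 = 6
step 2: 6 = 6; sub 7 for 6: 7; = 7; G_3 = 7−1 = 6
step 3: 6 = 6; sub 8 for 7: 6; = 6; G_4 = 6−1 = 5

6, 6, 6, 6, 5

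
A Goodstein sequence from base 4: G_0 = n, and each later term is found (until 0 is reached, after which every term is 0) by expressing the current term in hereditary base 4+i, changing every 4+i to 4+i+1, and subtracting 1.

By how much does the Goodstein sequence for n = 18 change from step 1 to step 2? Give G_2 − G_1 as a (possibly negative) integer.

10

[0] 18 ≡ 4^2 + 2 (base 4). Lift 5: 27. −1: 26.
[1] 26 ≡ 5^2 + 1 (base 5). Lift 6: 37. −1: 36.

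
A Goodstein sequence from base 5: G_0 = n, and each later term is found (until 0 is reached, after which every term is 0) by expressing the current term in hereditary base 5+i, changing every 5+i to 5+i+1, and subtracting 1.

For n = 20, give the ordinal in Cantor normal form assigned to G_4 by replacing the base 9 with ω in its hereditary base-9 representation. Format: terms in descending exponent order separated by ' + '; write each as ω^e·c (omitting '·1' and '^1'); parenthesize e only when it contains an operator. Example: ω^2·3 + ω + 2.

ω·3 + 2

i=0: 20 = 4·5 (b=5); 5→6: 4·6 = 24; 24−1 = 23
i=1: 23 = 3·6 + 5 (b=6); 6→7: 3·7 + 5 = 26; 26−1 = 25
i=2: 25 = 3·7 + 4 (b=7); 7→8: 3·8 + 4 = 28; 28−1 = 27
i=3: 27 = 3·8 + 3 (b=8); 8→9: 3·9 + 3 = 30; 30−1 = 29
i=4: 29 = 3·9 + 2 (b=9); 9→10: 3·10 + 2 = 32; 32−1 = 31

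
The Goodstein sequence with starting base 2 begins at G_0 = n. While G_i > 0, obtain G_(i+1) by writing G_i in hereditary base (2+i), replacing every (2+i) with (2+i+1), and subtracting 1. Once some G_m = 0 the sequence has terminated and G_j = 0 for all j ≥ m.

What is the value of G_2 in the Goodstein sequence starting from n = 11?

1027

i=0: 11 = 2^(2 + 1) + 2 + 1 (b=2); 2→3: 3^(3 + 1) + 3 + 1 = 85; 85−1 = 84
i=1: 84 = 3^(3 + 1) + 3 (b=3); 3→4: 4^(4 + 1) + 4 = 1028; 1028−1 = 1027
i=2: 1027 = 4^(4 + 1) + 3 (b=4); 4→5: 5^(5 + 1) + 3 = 15628; 15628−1 = 15627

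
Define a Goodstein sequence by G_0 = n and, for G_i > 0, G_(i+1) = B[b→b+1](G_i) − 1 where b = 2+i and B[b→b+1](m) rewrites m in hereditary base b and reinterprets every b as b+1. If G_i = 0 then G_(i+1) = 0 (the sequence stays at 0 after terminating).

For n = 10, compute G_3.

[0] 10 ≡ 2^(2 + 1) + 2 (base 2). Lift 3: 84. −1: 83.
[1] 83 ≡ 3^(3 + 1) + 2 (base 3). Lift 4: 1026. −1: 1025.
[2] 1025 ≡ 4^(4 + 1) + 1 (base 4). Lift 5: 15626. −1: 15625.

15625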